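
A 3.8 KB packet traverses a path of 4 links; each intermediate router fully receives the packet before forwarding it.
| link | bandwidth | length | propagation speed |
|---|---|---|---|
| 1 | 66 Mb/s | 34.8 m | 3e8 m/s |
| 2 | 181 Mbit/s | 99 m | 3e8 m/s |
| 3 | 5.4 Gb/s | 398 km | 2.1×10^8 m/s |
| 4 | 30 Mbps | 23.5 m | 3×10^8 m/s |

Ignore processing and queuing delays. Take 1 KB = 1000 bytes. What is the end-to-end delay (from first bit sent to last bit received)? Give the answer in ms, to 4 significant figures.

L = 30400 bits.
Transmission delays (L/R per hop): 0.460606, 0.167956, 0.00562963, 1.01333 ms; sum = 1.64752 ms.
Propagation delays (d/s per hop): 0.000116, 0.00033, 1.89524, 7.83333e-05 ms; sum = 1.89576 ms.
End-to-end = 3.543 ms.

3.543 ms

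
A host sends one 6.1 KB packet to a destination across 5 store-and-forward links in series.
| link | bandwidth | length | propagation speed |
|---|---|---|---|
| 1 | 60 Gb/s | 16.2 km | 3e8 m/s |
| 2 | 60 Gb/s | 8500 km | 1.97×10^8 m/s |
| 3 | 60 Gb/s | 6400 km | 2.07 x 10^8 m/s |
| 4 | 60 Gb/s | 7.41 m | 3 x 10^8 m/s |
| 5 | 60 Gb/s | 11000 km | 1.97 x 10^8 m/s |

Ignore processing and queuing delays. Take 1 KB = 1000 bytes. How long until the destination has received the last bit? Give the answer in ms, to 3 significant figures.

L = 48800 bits.
Transmission delay per hop = L/R = 48800/60000000000 = 0.000813333 ms; 5 hops → 0.00406667 ms.
Propagation delays (d/s per hop): 0.054, 43.1472, 30.9179, 2.47e-05, 55.8376 ms; sum = 129.957 ms.
End-to-end = 130 ms.

130 ms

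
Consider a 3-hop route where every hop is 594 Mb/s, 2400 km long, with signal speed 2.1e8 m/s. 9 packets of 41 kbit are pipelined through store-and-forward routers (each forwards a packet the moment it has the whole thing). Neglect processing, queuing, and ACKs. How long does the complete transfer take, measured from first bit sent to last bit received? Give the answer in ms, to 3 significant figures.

Per-hop transmission t_tx = L/R = 41000/594000000 = 0.0690236 ms.
Per-hop propagation t_prop = 2400000/210000000 = 11.4286 ms.
Pipeline fill: first packet needs 3·t_tx to clear all hops; remaining 8 packets each add one t_tx.
Total = (3+9-1)·t_tx + 3·t_prop = 11·0.0690236 + 3·11.4286 = 35.0 ms.

35.0 ms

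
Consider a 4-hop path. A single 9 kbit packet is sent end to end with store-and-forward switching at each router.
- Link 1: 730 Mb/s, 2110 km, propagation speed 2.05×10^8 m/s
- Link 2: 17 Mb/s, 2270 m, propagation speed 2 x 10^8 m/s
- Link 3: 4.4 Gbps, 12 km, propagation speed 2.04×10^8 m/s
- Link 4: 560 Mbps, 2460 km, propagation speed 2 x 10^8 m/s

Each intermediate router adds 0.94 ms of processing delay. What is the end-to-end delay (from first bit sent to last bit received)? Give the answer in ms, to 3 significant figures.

L = 9000 bits.
Transmission delays (L/R per hop): 0.0123288, 0.529412, 0.00204545, 0.0160714 ms; sum = 0.559857 ms.
Propagation delays (d/s per hop): 10.2927, 0.01135, 0.0588235, 12.3 ms; sum = 22.6629 ms.
Processing at 3 router(s): 3 × 0.94 ms = 2.82 ms.
End-to-end = 26.0 ms.

26.0 ms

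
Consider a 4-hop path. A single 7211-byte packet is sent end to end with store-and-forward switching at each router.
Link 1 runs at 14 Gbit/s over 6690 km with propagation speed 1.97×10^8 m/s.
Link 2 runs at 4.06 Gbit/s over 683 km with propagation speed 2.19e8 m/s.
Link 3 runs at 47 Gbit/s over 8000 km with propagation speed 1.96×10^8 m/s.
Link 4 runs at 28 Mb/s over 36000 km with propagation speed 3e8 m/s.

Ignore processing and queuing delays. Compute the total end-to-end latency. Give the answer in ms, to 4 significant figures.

L = 7211 × 8 = 57688 bits.
Transmission delays (L/R per hop): 0.00412057, 0.0142089, 0.0012274, 2.06029 ms; sum = 2.07984 ms.
Propagation delays (d/s per hop): 33.9594, 3.11872, 40.8163, 120 ms; sum = 197.894 ms.
End-to-end = 200.0 ms.

200.0 ms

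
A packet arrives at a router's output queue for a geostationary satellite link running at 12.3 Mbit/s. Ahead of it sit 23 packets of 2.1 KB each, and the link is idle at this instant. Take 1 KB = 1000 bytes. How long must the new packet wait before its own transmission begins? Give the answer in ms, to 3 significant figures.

31.4 ms

Each queued packet: L/R = 16800/12300000 = 1.36585 ms.
23 queued → 31.4146 ms.
Queuing delay = 31.4 ms.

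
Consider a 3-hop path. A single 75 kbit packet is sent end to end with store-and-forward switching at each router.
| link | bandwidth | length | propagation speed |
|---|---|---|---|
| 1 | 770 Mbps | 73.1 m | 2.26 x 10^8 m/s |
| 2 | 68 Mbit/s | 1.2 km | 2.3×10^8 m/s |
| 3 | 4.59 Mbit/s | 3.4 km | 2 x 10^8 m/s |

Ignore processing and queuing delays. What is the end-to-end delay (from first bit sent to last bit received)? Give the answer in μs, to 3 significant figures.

17600 μs

L = 75000 bits.
Transmission delays (L/R per hop): 97.4026, 1102.94, 16339.9 μs; sum = 17540.2 μs.
Propagation delays (d/s per hop): 0.323451, 5.21739, 17 μs; sum = 22.5408 μs.
End-to-end = 17600 μs.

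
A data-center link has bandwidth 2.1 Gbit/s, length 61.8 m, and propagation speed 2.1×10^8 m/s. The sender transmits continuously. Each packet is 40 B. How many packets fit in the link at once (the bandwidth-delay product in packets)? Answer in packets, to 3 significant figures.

Propagation delay = 61.8 / 210000000 = 2.94286e-07 s.
BDP = R × t_prop = 2100000000 × 2.94286e-07 = 618 bits.
In packets of 320 bits: 1.93 packets.

1.93 packets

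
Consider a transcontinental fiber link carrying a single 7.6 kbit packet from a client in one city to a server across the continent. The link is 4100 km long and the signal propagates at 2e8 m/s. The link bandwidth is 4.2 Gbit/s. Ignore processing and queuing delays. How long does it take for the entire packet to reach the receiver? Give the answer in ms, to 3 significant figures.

20.5 ms

L = 7600 bits.
Transmission delay = L/R = 7600 / 4200000000 = 0.00180952 ms.
Propagation delay = d/s = 4100000 m / 200000000 m/s = 20.5 ms.
Total = 20.5 ms.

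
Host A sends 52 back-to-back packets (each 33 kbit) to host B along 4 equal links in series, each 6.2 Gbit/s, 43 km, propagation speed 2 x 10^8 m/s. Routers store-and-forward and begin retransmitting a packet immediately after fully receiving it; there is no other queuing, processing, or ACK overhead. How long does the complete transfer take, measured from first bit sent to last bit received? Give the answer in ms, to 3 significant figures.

1.15 ms

Per-hop transmission t_tx = L/R = 33000/6200000000 = 0.00532258 ms.
Per-hop propagation t_prop = 43000/200000000 = 0.215 ms.
Pipeline fill: first packet needs 4·t_tx to clear all hops; remaining 51 packets each add one t_tx.
Total = (4+52-1)·t_tx + 4·t_prop = 55·0.00532258 + 4·0.215 = 1.15 ms.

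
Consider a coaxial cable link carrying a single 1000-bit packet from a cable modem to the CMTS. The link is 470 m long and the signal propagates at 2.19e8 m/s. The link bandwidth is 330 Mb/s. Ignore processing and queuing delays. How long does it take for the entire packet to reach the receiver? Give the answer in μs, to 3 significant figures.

Transmission delay = L/R = 1000 / 330000000 = 3.0303 μs.
Propagation delay = d/s = 470 m / 219000000 m/s = 2.14612 μs.
Total = 5.18 μs.

5.18 μs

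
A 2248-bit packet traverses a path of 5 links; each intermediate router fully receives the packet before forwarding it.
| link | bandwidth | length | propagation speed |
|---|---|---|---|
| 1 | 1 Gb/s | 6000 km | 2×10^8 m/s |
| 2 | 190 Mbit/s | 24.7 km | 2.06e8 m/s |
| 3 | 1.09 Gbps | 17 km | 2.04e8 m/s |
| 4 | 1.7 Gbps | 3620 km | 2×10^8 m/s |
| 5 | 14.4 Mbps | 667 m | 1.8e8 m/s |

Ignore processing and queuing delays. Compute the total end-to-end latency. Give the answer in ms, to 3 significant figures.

Transmission delays (L/R per hop): 0.002248, 0.0118316, 0.00206239, 0.00132235, 0.156111 ms; sum = 0.173575 ms.
Propagation delays (d/s per hop): 30, 0.119903, 0.0833333, 18.1, 0.00370556 ms; sum = 48.3069 ms.
End-to-end = 48.5 ms.

48.5 ms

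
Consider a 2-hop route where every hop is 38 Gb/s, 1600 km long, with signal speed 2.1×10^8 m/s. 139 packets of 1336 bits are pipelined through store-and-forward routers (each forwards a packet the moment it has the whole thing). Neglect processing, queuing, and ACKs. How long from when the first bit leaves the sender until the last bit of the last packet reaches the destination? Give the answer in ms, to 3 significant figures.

Per-hop transmission t_tx = L/R = 1336/38000000000 = 3.51579e-05 ms.
Per-hop propagation t_prop = 1600000/210000000 = 7.61905 ms.
Pipeline fill: first packet needs 2·t_tx to clear all hops; remaining 138 packets each add one t_tx.
Total = (2+139-1)·t_tx + 2·t_prop = 140·3.51579e-05 + 2·7.61905 = 15.2 ms.

15.2 ms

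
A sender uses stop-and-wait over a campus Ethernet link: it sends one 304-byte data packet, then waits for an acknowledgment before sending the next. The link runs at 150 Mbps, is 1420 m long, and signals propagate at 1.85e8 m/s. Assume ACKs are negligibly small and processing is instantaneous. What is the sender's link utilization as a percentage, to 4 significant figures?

t_tx = L/R = 2432/150000000 = 1.62133e-05 s.
t_prop = 1420/185000000 = 7.67568e-06 s; RTT = 1.53514e-05 s.
Cycle = t_tx + RTT = 3.15647e-05 s.
Utilization = t_tx / cycle = 1.62133e-05/3.15647e-05 = 51.37 %.

51.37 %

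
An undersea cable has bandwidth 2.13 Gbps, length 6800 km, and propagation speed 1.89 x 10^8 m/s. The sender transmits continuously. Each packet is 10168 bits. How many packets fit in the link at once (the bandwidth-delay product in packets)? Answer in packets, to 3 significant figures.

7540 packets

Propagation delay = 6800000 / 189000000 = 0.0359788 s.
BDP = R × t_prop = 2130000000 × 0.0359788 = 76634900 bits.
In packets of 10168 bits: 7540 packets.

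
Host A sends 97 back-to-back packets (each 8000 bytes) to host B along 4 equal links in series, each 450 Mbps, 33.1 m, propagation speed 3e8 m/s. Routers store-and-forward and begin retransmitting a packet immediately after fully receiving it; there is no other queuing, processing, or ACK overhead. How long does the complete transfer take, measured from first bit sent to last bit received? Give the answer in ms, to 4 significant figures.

Per-hop transmission t_tx = L/R = 64000/450000000 = 0.142222 ms.
Per-hop propagation t_prop = 33.1/300000000 = 0.000110333 ms.
Pipeline fill: first packet needs 4·t_tx to clear all hops; remaining 96 packets each add one t_tx.
Total = (4+97-1)·t_tx + 4·t_prop = 100·0.142222 + 4·0.000110333 = 14.22 ms.

14.22 ms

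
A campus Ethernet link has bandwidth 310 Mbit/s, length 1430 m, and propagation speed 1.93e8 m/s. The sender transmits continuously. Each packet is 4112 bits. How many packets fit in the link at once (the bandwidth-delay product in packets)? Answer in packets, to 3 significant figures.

Propagation delay = 1430 / 193000000 = 7.40933e-06 s.
BDP = R × t_prop = 310000000 × 7.40933e-06 = 2296.89 bits.
In packets of 4112 bits: 0.559 packets.

0.559 packets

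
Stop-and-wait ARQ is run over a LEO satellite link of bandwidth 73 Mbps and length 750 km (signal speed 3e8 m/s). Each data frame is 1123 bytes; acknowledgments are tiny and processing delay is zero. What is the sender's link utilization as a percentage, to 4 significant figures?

2.402 %

t_tx = L/R = 8984/73000000 = 0.000123068 s.
t_prop = 750000/300000000 = 0.0025 s; RTT = 0.005 s.
Cycle = t_tx + RTT = 0.00512307 s.
Utilization = t_tx / cycle = 0.000123068/0.00512307 = 2.402 %.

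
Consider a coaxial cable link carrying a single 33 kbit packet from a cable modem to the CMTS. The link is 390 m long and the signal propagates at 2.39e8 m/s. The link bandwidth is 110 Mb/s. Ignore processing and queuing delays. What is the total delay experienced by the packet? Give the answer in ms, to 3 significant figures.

L = 33000 bits.
Transmission delay = L/R = 33000 / 110000000 = 0.3 ms.
Propagation delay = d/s = 390 m / 239000000 m/s = 0.0016318 ms.
Total = 0.302 ms.

0.302 ms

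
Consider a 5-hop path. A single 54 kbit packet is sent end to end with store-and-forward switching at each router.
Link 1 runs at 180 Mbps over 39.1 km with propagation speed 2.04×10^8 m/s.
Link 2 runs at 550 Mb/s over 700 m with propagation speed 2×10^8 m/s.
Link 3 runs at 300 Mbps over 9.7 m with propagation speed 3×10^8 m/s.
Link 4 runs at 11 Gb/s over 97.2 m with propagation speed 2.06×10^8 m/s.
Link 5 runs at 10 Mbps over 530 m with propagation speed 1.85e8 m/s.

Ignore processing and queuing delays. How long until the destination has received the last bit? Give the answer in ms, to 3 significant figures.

L = 54000 bits.
Transmission delays (L/R per hop): 0.3, 0.0981818, 0.18, 0.00490909, 5.4 ms; sum = 5.98309 ms.
Propagation delays (d/s per hop): 0.191667, 0.0035, 3.23333e-05, 0.000471845, 0.00286486 ms; sum = 0.198536 ms.
End-to-end = 6.18 ms.

6.18 ms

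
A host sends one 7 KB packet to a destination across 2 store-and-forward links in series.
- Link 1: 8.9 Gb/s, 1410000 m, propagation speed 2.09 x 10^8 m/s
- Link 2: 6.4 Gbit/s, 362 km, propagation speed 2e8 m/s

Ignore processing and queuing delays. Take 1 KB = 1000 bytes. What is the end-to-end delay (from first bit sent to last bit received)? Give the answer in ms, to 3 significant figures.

8.57 ms

L = 56000 bits.
Transmission delays (L/R per hop): 0.00629213, 0.00875 ms; sum = 0.0150421 ms.
Propagation delays (d/s per hop): 6.74641, 1.81 ms; sum = 8.55641 ms.
End-to-end = 8.57 ms.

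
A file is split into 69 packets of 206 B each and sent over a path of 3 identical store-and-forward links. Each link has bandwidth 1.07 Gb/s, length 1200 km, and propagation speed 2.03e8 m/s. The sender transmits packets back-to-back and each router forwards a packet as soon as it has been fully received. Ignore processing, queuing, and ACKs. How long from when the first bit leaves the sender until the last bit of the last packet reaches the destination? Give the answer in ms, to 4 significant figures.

17.84 ms

Per-hop transmission t_tx = L/R = 1648/1.07e+09 = 0.00154019 ms.
Per-hop propagation t_prop = 1200000/2.03e+08 = 5.91133 ms.
Pipeline fill: first packet needs 3·t_tx to clear all hops; remaining 68 packets each add one t_tx.
Total = (3+69-1)·t_tx + 3·t_prop = 71·0.00154019 + 3·5.91133 = 17.84 ms.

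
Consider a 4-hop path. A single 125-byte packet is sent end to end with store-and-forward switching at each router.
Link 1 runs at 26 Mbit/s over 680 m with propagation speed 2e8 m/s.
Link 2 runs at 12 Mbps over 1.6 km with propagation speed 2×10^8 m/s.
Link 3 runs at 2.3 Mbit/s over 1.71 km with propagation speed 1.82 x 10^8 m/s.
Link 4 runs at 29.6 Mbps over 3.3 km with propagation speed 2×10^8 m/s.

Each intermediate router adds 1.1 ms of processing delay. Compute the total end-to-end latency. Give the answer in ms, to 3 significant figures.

L = 125 × 8 = 1000 bits.
Transmission delays (L/R per hop): 0.0384615, 0.0833333, 0.434783, 0.0337838 ms; sum = 0.590361 ms.
Propagation delays (d/s per hop): 0.0034, 0.008, 0.0093956, 0.0165 ms; sum = 0.0372956 ms.
Processing at 3 router(s): 3 × 1.1 ms = 3.3 ms.
End-to-end = 3.93 ms.

3.93 ms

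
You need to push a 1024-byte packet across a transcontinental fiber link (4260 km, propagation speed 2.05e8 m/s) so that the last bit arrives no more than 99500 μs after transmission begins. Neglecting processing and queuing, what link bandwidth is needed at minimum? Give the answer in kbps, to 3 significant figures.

L = 8192 bits.
Propagation delay = 4260000 / 2.05e+08 = 20780.5 μs.
Transmission budget = 99500 − 20780.5 = 78719.5 μs.
R ≥ L / t_tx = 8192 bits / 0.0787195 s = 104 kbps.

104 kbps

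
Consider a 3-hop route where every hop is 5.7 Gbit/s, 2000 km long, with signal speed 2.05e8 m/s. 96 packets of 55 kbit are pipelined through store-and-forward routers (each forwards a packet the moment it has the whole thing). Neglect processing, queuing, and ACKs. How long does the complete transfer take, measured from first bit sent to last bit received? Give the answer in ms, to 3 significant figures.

30.2 ms

Per-hop transmission t_tx = L/R = 55000/5700000000 = 0.00964912 ms.
Per-hop propagation t_prop = 2000000/2.05e+08 = 9.7561 ms.
Pipeline fill: first packet needs 3·t_tx to clear all hops; remaining 95 packets each add one t_tx.
Total = (3+96-1)·t_tx + 3·t_prop = 98·0.00964912 + 3·9.7561 = 30.2 ms.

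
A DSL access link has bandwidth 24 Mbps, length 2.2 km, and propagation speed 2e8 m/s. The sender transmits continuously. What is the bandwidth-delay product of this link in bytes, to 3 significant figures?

33.0 bytes

Propagation delay = 2200 / 200000000 = 1.1e-05 s.
BDP = R × t_prop = 24000000 × 1.1e-05 = 264 bits.
In bytes: 264/8 = 33.0 bytes.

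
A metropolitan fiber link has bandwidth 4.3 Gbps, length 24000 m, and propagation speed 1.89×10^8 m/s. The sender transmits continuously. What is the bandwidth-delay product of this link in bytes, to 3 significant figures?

Propagation delay = 24000 / 189000000 = 0.000126984 s.
BDP = R × t_prop = 4300000000 × 0.000126984 = 546032 bits.
In bytes: 546032/8 = 68300 bytes.

68300 bytes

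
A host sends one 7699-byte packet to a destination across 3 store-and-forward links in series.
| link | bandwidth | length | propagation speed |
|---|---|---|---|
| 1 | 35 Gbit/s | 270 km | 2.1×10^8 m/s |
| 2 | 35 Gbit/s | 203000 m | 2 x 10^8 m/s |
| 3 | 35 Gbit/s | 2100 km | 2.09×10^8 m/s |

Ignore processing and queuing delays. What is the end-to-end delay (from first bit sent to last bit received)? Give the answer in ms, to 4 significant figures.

L = 7699 × 8 = 61592 bits.
Transmission delay per hop = L/R = 61592/35000000000 = 0.00175977 ms; 3 hops → 0.00527931 ms.
Propagation delays (d/s per hop): 1.28571, 1.015, 10.0478 ms; sum = 12.3486 ms.
End-to-end = 12.35 ms.

12.35 ms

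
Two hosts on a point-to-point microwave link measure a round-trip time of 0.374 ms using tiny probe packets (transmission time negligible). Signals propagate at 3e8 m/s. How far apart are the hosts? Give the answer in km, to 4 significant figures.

One-way propagation = RTT/2 = 0.187 ms.
d = s × t = 300000000 × 0.000187 = 56.10 km.

56.10 km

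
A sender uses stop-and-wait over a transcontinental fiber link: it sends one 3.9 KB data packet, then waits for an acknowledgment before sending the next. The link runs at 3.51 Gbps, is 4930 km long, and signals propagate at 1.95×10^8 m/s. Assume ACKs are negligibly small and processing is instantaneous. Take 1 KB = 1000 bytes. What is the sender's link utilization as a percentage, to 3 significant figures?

t_tx = L/R = 31200/3510000000 = 8.88889e-06 s.
t_prop = 4930000/195000000 = 0.0252821 s; RTT = 0.0505641 s.
Cycle = t_tx + RTT = 0.050573 s.
Utilization = t_tx / cycle = 8.88889e-06/0.050573 = 0.0176 %.

0.0176 %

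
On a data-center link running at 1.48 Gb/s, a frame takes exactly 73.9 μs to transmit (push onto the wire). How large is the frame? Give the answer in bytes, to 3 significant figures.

13700 bytes

L = R × t_tx = 1480000000 b/s × 7.39e-05 s = 109372 bits.
In bytes: 109372 / 8 = 13700 bytes.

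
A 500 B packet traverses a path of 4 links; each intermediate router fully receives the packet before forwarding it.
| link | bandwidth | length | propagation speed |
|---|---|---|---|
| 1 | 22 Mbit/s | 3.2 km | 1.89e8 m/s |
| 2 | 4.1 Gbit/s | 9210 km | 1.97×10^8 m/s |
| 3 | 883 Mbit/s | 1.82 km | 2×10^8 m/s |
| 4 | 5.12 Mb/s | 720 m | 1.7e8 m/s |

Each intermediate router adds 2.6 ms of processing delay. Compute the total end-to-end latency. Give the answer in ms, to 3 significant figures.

L = 500 × 8 = 4000 bits.
Transmission delays (L/R per hop): 0.181818, 0.00097561, 0.00453001, 0.78125 ms; sum = 0.968574 ms.
Propagation delays (d/s per hop): 0.0169312, 46.7513, 0.0091, 0.00423529 ms; sum = 46.7815 ms.
Processing at 3 router(s): 3 × 2.6 ms = 7.8 ms.
End-to-end = 55.6 ms.

55.6 ms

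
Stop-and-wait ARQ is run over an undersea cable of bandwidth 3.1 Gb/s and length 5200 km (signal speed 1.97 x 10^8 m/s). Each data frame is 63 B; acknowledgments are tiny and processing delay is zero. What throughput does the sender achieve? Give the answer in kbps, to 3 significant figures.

9.55 kbps

t_tx = L/R = 504/3100000000 = 1.62581e-07 s.
t_prop = 5200000/197000000 = 0.0263959 s; RTT = 0.0527919 s.
Cycle = t_tx + RTT = 0.052792 s.
Throughput = L / cycle = 504 / 0.052792 = 9.55 kbps.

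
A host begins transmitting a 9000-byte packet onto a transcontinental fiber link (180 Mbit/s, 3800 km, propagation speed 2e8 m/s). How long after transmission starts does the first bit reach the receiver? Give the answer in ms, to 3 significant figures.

19.0 ms

First bit experiences only propagation delay: d/s = 3800000/200000000 = 19.0 ms.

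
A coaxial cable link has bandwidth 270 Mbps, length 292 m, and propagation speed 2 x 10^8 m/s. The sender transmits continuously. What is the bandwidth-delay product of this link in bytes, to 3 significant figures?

49.3 bytes

Propagation delay = 292 / 200000000 = 1.46e-06 s.
BDP = R × t_prop = 270000000 × 1.46e-06 = 394.2 bits.
In bytes: 394.2/8 = 49.3 bytes.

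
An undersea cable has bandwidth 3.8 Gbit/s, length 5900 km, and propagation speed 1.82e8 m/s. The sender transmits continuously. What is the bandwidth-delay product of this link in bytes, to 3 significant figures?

Propagation delay = 5900000 / 182000000 = 0.0324176 s.
BDP = R × t_prop = 3800000000 × 0.0324176 = 123187000 bits.
In bytes: 123187000/8 = 15400000 bytes.

15400000 bytes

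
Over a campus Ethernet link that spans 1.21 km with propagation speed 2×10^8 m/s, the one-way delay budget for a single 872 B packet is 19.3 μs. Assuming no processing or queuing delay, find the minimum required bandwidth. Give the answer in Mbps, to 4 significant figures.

526.5 Mbps

L = 6976 bits.
Propagation delay = 1210 / 200000000 = 6.05 μs.
Transmission budget = 19.3 − 6.05 = 13.25 μs.
R ≥ L / t_tx = 6976 bits / 1.325e-05 s = 526.5 Mbps.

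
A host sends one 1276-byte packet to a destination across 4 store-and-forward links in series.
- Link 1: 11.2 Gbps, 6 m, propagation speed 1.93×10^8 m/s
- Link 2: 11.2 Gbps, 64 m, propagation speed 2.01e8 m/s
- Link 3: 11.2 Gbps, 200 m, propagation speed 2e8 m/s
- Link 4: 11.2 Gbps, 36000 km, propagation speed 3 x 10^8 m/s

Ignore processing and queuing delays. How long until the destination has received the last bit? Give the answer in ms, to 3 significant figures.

120 ms

L = 1276 × 8 = 10208 bits.
Transmission delay per hop = L/R = 10208/11200000000 = 0.000911429 ms; 4 hops → 0.00364571 ms.
Propagation delays (d/s per hop): 3.10881e-05, 0.000318408, 0.001, 120 ms; sum = 120.001 ms.
End-to-end = 120 ms.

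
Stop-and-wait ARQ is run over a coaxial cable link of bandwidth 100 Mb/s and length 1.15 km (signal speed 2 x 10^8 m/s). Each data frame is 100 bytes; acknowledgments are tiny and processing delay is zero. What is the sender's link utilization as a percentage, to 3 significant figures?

41.0 %

t_tx = L/R = 800/100000000 = 8e-06 s.
t_prop = 1150/200000000 = 5.75e-06 s; RTT = 1.15e-05 s.
Cycle = t_tx + RTT = 1.95e-05 s.
Utilization = t_tx / cycle = 8e-06/1.95e-05 = 41.0 %.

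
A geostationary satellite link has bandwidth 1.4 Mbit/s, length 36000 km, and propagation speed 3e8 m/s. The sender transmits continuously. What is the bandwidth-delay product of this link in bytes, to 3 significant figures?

Propagation delay = 36000000 / 300000000 = 0.12 s.
BDP = R × t_prop = 1400000 × 0.12 = 168000 bits.
In bytes: 168000/8 = 21000 bytes.

21000 bytes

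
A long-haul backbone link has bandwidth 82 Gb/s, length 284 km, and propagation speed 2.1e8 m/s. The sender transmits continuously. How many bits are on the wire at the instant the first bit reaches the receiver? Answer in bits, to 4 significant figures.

110900000 bits

Propagation delay = 284000 / 210000000 = 0.00135238 s.
BDP = R × t_prop = 82000000000 × 0.00135238 = 110895000 bits.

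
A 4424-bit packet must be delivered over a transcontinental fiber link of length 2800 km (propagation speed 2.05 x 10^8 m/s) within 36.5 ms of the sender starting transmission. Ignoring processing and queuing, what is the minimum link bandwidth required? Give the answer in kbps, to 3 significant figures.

Propagation delay = 2800000 / 2.05e+08 = 13.6585 ms.
Transmission budget = 36.5 − 13.6585 = 22.8415 ms.
R ≥ L / t_tx = 4424 bits / 0.0228415 s = 194 kbps.

194 kbps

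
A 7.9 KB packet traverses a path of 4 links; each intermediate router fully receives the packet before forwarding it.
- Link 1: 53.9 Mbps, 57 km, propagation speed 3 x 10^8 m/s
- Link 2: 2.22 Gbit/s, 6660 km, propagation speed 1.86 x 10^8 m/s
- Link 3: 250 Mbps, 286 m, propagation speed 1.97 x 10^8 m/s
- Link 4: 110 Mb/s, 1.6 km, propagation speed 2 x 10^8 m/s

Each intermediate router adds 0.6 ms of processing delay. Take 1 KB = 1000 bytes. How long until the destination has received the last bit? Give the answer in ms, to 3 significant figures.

39.8 ms

L = 63200 bits.
Transmission delays (L/R per hop): 1.17254, 0.0284685, 0.2528, 0.574545 ms; sum = 2.02836 ms.
Propagation delays (d/s per hop): 0.19, 35.8065, 0.00145178, 0.008 ms; sum = 36.0059 ms.
Processing at 3 router(s): 3 × 0.6 ms = 1.8 ms.
End-to-end = 39.8 ms.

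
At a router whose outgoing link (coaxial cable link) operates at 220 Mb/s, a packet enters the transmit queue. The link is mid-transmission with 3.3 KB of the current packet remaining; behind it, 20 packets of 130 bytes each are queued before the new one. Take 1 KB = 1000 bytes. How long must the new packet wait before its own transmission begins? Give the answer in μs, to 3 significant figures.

Each queued packet: L/R = 1040/220000000 = 4.72727 μs.
20 queued → 94.5455 μs.
Plus remaining 26400 bits of current packet: 120 μs.
Queuing delay = 215 μs.

215 μs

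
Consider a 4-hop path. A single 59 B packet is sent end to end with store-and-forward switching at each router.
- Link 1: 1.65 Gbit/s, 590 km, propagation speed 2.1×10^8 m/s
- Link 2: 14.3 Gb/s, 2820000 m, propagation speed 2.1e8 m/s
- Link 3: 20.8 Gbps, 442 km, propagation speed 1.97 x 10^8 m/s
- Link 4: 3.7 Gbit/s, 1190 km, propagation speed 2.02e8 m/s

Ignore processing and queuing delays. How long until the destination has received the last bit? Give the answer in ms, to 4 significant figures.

24.37 ms

L = 59 × 8 = 472 bits.
Transmission delays (L/R per hop): 0.000286061, 3.3007e-05, 2.26923e-05, 0.000127568 ms; sum = 0.000469327 ms.
Propagation delays (d/s per hop): 2.80952, 13.4286, 2.24365, 5.89109 ms; sum = 24.3728 ms.
End-to-end = 24.37 ms.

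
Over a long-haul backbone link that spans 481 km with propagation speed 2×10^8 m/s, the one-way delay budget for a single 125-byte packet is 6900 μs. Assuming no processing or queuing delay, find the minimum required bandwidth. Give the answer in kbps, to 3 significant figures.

L = 1000 bits.
Propagation delay = 481000 / 200000000 = 2405 μs.
Transmission budget = 6900 − 2405 = 4495 μs.
R ≥ L / t_tx = 1000 bits / 0.004495 s = 222 kbps.

222 kbps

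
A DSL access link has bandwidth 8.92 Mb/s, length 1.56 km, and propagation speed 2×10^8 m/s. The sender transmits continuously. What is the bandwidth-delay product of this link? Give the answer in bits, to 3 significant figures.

Propagation delay = 1560 / 200000000 = 7.8e-06 s.
BDP = R × t_prop = 8920000 × 7.8e-06 = 69.576 bits.

69.6 bits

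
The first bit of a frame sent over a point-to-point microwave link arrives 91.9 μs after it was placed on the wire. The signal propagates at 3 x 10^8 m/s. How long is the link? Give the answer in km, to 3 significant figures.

d = s × t_prop = 300000000 × 9.19e-05 = 27.6 km.

27.6 km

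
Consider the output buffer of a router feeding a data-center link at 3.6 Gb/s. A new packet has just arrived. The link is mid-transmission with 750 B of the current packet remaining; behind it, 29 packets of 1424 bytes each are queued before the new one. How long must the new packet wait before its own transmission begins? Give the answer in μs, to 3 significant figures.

93.4 μs

Each queued packet: L/R = 11392/3600000000 = 3.16444 μs.
29 queued → 91.7689 μs.
Plus remaining 6000 bits of current packet: 1.66667 μs.
Queuing delay = 93.4 μs.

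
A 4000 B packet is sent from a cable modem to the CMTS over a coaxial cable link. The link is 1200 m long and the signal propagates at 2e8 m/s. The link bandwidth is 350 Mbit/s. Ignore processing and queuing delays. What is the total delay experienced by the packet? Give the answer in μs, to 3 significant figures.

L = 4000 × 8 = 32000 bits.
Transmission delay = L/R = 32000 / 350000000 = 91.4286 μs.
Propagation delay = d/s = 1200 m / 200000000 m/s = 6 μs.
Total = 97.4 μs.

97.4 μs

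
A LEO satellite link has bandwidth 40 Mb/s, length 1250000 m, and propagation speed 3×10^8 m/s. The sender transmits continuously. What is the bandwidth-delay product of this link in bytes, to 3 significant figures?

20800 bytes

Propagation delay = 1250000 / 300000000 = 0.00416667 s.
BDP = R × t_prop = 40000000 × 0.00416667 = 166667 bits.
In bytes: 166667/8 = 20800 bytes.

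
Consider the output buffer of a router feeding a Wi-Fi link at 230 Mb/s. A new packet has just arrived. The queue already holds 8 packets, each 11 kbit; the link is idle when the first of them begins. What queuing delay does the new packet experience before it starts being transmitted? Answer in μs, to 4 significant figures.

Each queued packet: L/R = 11000/230000000 = 47.8261 μs.
8 queued → 382.609 μs.
Queuing delay = 382.6 μs.

382.6 μs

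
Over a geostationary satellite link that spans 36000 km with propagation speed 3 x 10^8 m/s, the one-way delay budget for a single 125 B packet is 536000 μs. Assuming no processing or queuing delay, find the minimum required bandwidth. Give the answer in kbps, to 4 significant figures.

2.404 kbps

L = 1000 bits.
Propagation delay = 36000000 / 300000000 = 120000 μs.
Transmission budget = 536000 − 120000 = 416000 μs.
R ≥ L / t_tx = 1000 bits / 0.416 s = 2.404 kbps.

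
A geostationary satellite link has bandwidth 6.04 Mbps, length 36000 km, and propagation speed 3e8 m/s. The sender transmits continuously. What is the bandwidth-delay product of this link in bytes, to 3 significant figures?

90600 bytes

Propagation delay = 36000000 / 300000000 = 0.12 s.
BDP = R × t_prop = 6040000 × 0.12 = 724800 bits.
In bytes: 724800/8 = 90600 bytes.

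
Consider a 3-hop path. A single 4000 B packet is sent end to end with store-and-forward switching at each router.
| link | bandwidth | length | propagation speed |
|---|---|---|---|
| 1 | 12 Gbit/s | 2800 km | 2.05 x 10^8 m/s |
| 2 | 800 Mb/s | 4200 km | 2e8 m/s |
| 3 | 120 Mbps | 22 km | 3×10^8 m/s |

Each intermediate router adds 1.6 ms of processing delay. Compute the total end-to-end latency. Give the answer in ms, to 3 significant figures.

38.2 ms

L = 4000 × 8 = 32000 bits.
Transmission delays (L/R per hop): 0.00266667, 0.04, 0.266667 ms; sum = 0.309333 ms.
Propagation delays (d/s per hop): 13.6585, 21, 0.0733333 ms; sum = 34.7319 ms.
Processing at 2 router(s): 2 × 1.6 ms = 3.2 ms.
End-to-end = 38.2 ms.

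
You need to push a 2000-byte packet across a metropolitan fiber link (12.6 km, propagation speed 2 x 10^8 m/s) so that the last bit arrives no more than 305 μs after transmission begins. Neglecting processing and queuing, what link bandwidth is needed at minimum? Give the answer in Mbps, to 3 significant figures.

L = 16000 bits.
Propagation delay = 12600 / 200000000 = 63 μs.
Transmission budget = 305 − 63 = 242 μs.
R ≥ L / t_tx = 16000 bits / 0.000242 s = 66.1 Mbps.

66.1 Mbps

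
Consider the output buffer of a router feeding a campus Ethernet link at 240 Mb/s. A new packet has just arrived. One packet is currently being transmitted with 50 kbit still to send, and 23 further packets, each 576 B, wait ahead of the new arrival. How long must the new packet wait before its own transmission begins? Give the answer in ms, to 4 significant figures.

0.6499 ms

Each queued packet: L/R = 4608/240000000 = 0.0192 ms.
23 queued → 0.4416 ms.
Plus remaining 50000 bits of current packet: 0.208333 ms.
Queuing delay = 0.6499 ms.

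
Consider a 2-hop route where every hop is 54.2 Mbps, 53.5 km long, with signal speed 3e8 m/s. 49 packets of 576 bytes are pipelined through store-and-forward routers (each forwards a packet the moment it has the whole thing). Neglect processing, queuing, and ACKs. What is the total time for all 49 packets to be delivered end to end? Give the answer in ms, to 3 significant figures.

4.61 ms

Per-hop transmission t_tx = L/R = 4608/54200000 = 0.0850185 ms.
Per-hop propagation t_prop = 53500/300000000 = 0.178333 ms.
Pipeline fill: first packet needs 2·t_tx to clear all hops; remaining 48 packets each add one t_tx.
Total = (2+49-1)·t_tx + 2·t_prop = 50·0.0850185 + 2·0.178333 = 4.61 ms.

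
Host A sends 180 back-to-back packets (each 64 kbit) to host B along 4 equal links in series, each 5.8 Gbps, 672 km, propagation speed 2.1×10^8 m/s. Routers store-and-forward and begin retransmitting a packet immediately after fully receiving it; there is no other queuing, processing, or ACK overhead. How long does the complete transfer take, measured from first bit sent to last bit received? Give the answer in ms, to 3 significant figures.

14.8 ms

Per-hop transmission t_tx = L/R = 64000/5800000000 = 0.0110345 ms.
Per-hop propagation t_prop = 672000/210000000 = 3.2 ms.
Pipeline fill: first packet needs 4·t_tx to clear all hops; remaining 179 packets each add one t_tx.
Total = (4+180-1)·t_tx + 4·t_prop = 183·0.0110345 + 4·3.2 = 14.8 ms.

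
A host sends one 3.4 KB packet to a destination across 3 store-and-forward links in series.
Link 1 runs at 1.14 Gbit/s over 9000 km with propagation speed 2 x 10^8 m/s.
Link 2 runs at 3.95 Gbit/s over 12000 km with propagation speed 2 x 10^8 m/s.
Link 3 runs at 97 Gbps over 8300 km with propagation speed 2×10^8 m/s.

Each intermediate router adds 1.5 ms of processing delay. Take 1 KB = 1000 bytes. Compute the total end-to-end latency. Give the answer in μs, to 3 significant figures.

L = 27200 bits.
Transmission delays (L/R per hop): 23.8596, 6.88608, 0.280412 μs; sum = 31.0261 μs.
Propagation delays (d/s per hop): 45000, 60000, 41500 μs; sum = 146500 μs.
Processing at 2 router(s): 2 × 1.5 ms = 3000 μs.
End-to-end = 150000 μs.

150000 μs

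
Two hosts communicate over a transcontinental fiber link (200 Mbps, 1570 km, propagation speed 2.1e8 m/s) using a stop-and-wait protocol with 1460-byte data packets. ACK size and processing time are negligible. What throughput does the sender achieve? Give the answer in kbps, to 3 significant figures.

778 kbps

t_tx = L/R = 11680/200000000 = 5.84e-05 s.
t_prop = 1570000/210000000 = 0.00747619 s; RTT = 0.0149524 s.
Cycle = t_tx + RTT = 0.0150108 s.
Throughput = L / cycle = 11680 / 0.0150108 = 778 kbps.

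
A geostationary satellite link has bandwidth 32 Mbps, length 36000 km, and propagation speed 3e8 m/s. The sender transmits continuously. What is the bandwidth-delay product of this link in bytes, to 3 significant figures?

480000 bytes

Propagation delay = 36000000 / 300000000 = 0.12 s.
BDP = R × t_prop = 32000000 × 0.12 = 3840000 bits.
In bytes: 3840000/8 = 480000 bytes.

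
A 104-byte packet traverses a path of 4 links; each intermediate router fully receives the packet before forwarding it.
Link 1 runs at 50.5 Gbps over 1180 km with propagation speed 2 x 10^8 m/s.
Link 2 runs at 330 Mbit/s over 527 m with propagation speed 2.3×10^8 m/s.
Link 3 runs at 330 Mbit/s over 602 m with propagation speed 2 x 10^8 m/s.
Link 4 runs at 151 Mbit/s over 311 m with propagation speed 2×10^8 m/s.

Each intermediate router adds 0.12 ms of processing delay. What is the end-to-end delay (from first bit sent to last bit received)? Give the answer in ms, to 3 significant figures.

6.28 ms

L = 104 × 8 = 832 bits.
Transmission delays (L/R per hop): 1.64752e-05, 0.00252121, 0.00252121, 0.00550993 ms; sum = 0.0105688 ms.
Propagation delays (d/s per hop): 5.9, 0.0022913, 0.00301, 0.001555 ms; sum = 5.90686 ms.
Processing at 3 router(s): 3 × 0.12 ms = 0.36 ms.
End-to-end = 6.28 ms.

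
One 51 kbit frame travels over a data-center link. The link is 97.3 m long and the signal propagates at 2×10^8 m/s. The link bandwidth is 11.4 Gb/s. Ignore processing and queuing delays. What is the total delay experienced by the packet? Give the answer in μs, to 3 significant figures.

4.96 μs

L = 51000 bits.
Transmission delay = L/R = 51000 / 11400000000 = 4.47368 μs.
Propagation delay = d/s = 97.3 m / 200000000 m/s = 0.4865 μs.
Total = 4.96 μs.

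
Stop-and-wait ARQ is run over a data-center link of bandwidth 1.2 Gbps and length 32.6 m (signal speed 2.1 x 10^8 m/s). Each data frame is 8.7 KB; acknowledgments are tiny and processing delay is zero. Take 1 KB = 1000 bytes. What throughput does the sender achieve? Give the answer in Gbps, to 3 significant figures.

1.19 Gbps

t_tx = L/R = 69600/1200000000 = 5.8e-05 s.
t_prop = 32.6/210000000 = 1.55238e-07 s; RTT = 3.10476e-07 s.
Cycle = t_tx + RTT = 5.83105e-05 s.
Throughput = L / cycle = 69600 / 5.83105e-05 = 1.19 Gbps.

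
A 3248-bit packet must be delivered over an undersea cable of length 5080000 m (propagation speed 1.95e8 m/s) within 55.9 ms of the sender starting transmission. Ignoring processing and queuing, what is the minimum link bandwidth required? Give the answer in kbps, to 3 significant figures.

Propagation delay = 5080000 / 195000000 = 26.0513 ms.
Transmission budget = 55.9 − 26.0513 = 29.8487 ms.
R ≥ L / t_tx = 3248 bits / 0.0298487 s = 109 kbps.

109 kbps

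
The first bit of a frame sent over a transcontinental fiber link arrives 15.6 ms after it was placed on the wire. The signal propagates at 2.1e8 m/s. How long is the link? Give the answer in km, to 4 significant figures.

3276 km

d = s × t_prop = 210000000 × 0.0156 = 3276 km.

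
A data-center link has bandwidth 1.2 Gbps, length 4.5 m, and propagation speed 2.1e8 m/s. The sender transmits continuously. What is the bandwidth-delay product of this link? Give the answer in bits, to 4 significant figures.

25.71 bits

Propagation delay = 4.5 / 210000000 = 2.14286e-08 s.
BDP = R × t_prop = 1200000000 × 2.14286e-08 = 25.7143 bits.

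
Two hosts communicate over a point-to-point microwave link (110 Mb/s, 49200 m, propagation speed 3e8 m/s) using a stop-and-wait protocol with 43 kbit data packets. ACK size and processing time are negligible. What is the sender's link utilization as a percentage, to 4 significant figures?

t_tx = L/R = 43000/110000000 = 0.000390909 s.
t_prop = 49200/300000000 = 0.000164 s; RTT = 0.000328 s.
Cycle = t_tx + RTT = 0.000718909 s.
Utilization = t_tx / cycle = 0.000390909/0.000718909 = 54.38 %.

54.38 %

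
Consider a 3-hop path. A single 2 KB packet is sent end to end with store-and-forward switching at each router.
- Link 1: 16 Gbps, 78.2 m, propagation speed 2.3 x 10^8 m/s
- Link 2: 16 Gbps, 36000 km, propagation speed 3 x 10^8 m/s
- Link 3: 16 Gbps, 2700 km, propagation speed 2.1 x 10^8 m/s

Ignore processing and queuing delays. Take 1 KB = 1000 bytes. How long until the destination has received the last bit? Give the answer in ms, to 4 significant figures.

132.9 ms

L = 16000 bits.
Transmission delay per hop = L/R = 16000/16000000000 = 0.001 ms; 3 hops → 0.003 ms.
Propagation delays (d/s per hop): 0.00034, 120, 12.8571 ms; sum = 132.857 ms.
End-to-end = 132.9 ms.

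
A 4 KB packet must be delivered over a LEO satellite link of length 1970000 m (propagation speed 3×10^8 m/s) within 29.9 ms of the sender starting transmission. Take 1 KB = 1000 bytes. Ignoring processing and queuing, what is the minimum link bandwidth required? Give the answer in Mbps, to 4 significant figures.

1.371 Mbps

L = 32000 bits.
Propagation delay = 1970000 / 300000000 = 6.56667 ms.
Transmission budget = 29.9 − 6.56667 = 23.3333 ms.
R ≥ L / t_tx = 32000 bits / 0.0233333 s = 1.371 Mbps.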